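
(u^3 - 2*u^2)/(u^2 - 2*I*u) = u*(u - 2)/(u - 2*I)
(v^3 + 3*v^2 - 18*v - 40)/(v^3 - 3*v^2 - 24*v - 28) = (v^2 + v - 20)/(v^2 - 5*v - 14)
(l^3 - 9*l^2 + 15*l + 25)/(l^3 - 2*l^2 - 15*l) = (l^2 - 4*l - 5)/(l*(l + 3))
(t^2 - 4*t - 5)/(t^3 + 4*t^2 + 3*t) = (t - 5)/(t*(t + 3))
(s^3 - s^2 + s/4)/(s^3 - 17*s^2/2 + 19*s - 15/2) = s*(2*s - 1)/(2*(s^2 - 8*s + 15))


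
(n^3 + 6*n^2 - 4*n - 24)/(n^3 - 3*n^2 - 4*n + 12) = (n + 6)/(n - 3)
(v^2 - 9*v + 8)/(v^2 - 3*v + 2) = (v - 8)/(v - 2)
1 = 1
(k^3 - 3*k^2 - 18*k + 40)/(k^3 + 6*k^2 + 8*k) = (k^2 - 7*k + 10)/(k*(k + 2))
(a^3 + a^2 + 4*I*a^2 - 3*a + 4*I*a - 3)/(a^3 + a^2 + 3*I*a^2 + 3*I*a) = (a + I)/a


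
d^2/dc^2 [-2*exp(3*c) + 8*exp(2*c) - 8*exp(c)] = (-18*exp(2*c) + 32*exp(c) - 8)*exp(c)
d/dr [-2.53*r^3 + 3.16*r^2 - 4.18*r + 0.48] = -7.59*r^2 + 6.32*r - 4.18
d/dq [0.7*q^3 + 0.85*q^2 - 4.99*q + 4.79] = 2.1*q^2 + 1.7*q - 4.99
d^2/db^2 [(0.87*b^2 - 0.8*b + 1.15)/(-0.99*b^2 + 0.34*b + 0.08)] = (-8.88178419700125e-16*b^4 + 0.982475999999999*b^3 - 7.176114*b^2 + 2.7027*b - 0.502696)/(0.970299*b^6 - 0.999702*b^5 + 0.108108*b^4 + 0.122264*b^3 - 0.008736*b^2 - 0.006528*b - 0.000512)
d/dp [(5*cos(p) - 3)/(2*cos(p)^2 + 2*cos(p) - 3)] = (10*cos(p)^2 - 12*cos(p) + 9)*sin(p)/(2*cos(p) + cos(2*p) - 2)^2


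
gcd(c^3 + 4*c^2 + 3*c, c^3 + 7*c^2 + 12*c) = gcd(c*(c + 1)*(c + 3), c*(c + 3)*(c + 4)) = c^2 + 3*c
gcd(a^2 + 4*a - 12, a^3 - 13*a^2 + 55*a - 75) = 1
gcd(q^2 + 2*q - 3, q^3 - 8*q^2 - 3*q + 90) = q + 3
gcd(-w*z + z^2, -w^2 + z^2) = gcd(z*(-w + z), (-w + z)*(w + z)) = -w + z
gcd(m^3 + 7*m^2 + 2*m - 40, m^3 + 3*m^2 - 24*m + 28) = m - 2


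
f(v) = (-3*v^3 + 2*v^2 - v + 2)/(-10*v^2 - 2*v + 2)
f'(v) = (20*v + 2)*(-3*v^3 + 2*v^2 - v + 2)/(-10*v^2 - 2*v + 2)^2 + (-9*v^2 + 4*v - 1)/(-10*v^2 - 2*v + 2) = (15*v^4 + 6*v^3 - 16*v^2 + 24*v + 1)/(2*(25*v^4 + 10*v^3 - 9*v^2 - 2*v + 1))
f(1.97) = 0.37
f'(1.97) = 0.31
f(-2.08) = -1.07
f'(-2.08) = 0.16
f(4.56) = 1.14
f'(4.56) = 0.30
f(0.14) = 1.24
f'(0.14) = 3.50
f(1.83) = 0.33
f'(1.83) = 0.32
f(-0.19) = 1.13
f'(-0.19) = -2.04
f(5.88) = 1.53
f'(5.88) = 0.30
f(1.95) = 0.37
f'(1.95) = 0.31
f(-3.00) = -1.27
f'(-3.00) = 0.25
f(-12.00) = -3.88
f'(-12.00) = 0.30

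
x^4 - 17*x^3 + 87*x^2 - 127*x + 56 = (x - 8)*(x - 7)*(x - 1)^2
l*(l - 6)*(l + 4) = l^3 - 2*l^2 - 24*l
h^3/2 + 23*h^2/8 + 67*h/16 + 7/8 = (h/2 + 1)*(h + 1/4)*(h + 7/2)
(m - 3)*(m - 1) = m^2 - 4*m + 3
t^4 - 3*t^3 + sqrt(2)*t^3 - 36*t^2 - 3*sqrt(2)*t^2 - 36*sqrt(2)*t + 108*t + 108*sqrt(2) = (t - 6)*(t - 3)*(t + 6)*(t + sqrt(2))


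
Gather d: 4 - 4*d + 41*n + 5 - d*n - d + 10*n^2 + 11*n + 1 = d*(-n - 5) + 10*n^2 + 52*n + 10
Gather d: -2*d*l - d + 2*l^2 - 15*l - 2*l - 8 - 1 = d*(-2*l - 1) + 2*l^2 - 17*l - 9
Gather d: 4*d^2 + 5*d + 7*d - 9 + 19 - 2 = 4*d^2 + 12*d + 8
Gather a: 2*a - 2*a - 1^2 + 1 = 0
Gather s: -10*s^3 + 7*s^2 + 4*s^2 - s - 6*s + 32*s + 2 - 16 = -10*s^3 + 11*s^2 + 25*s - 14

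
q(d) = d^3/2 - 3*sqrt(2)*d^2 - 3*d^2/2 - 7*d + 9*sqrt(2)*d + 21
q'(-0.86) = 16.71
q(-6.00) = -328.10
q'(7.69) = 6.11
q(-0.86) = 11.51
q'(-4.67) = 92.08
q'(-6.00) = 128.64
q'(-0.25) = 8.69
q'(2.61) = -14.03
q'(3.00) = -15.23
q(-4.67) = -181.91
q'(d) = 3*d^2/2 - 6*sqrt(2)*d - 3*d - 7 + 9*sqrt(2)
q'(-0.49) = 11.72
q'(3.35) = -15.91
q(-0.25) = 19.20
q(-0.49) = 16.76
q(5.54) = -38.50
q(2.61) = 5.72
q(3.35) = -5.46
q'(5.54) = -11.86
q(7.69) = -47.17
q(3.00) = 0.00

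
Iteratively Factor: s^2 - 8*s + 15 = (s - 5)*(s - 3)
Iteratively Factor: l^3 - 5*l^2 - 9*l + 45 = (l - 5)*(l^2 - 9) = (l - 5)*(l - 3)*(l + 3)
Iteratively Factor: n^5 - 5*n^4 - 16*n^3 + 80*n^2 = (n)*(n^4 - 5*n^3 - 16*n^2 + 80*n) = n^2*(n^3 - 5*n^2 - 16*n + 80) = n^2*(n - 5)*(n^2 - 16) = n^2*(n - 5)*(n + 4)*(n - 4)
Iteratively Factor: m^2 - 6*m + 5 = (m - 1)*(m - 5)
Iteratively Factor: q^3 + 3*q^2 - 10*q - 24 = (q + 4)*(q^2 - q - 6) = (q - 3)*(q + 4)*(q + 2)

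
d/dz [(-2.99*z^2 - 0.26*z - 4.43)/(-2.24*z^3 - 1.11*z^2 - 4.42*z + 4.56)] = (-6.6976*z^4 - 1.1648*z^3 - 16.8424*z^2 - 37.1034*z - 20.7662)/(5.0176*z^6 + 4.9728*z^5 + 21.0337*z^4 - 10.6164*z^3 + 9.4132*z^2 - 40.3104*z + 20.7936)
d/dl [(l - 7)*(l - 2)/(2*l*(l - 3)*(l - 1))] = (-l^4 + 18*l^3 - 75*l^2 + 112*l - 42)/(2*l^2*(l^4 - 8*l^3 + 22*l^2 - 24*l + 9))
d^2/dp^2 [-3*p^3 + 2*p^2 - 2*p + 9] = 4 - 18*p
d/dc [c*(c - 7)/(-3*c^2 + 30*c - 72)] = (c^2 - 16*c + 56)/(c^4 - 20*c^3 + 148*c^2 - 480*c + 576)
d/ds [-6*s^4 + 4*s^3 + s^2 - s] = -24*s^3 + 12*s^2 + 2*s - 1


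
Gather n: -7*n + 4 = 4 - 7*n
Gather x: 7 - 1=6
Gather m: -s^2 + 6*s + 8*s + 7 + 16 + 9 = -s^2 + 14*s + 32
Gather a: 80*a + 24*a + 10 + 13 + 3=104*a + 26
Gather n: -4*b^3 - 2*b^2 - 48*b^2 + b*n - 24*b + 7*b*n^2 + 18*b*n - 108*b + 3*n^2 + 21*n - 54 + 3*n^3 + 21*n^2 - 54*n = -4*b^3 - 50*b^2 - 132*b + 3*n^3 + n^2*(7*b + 24) + n*(19*b - 33) - 54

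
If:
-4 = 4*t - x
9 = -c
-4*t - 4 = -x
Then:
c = -9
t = x/4 - 1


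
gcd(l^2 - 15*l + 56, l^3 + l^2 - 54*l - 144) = l - 8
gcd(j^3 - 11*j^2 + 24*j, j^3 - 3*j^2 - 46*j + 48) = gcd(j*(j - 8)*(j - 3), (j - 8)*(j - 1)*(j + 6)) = j - 8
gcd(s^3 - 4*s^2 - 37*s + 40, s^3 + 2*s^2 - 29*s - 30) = 1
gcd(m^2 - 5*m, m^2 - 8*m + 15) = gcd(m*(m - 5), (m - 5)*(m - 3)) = m - 5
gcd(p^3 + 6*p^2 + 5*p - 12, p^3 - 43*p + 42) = p - 1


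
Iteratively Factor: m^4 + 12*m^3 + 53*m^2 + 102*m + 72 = (m + 3)*(m^3 + 9*m^2 + 26*m + 24) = (m + 2)*(m + 3)*(m^2 + 7*m + 12) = (m + 2)*(m + 3)*(m + 4)*(m + 3)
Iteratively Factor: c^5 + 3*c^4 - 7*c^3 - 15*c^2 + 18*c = (c - 2)*(c^4 + 5*c^3 + 3*c^2 - 9*c) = (c - 2)*(c + 3)*(c^3 + 2*c^2 - 3*c) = (c - 2)*(c - 1)*(c + 3)*(c^2 + 3*c) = c*(c - 2)*(c - 1)*(c + 3)*(c + 3)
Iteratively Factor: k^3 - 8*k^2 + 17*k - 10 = (k - 2)*(k^2 - 6*k + 5) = (k - 2)*(k - 1)*(k - 5)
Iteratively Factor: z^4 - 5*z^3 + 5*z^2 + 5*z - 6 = (z - 1)*(z^3 - 4*z^2 + z + 6) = (z - 3)*(z - 1)*(z^2 - z - 2) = (z - 3)*(z - 1)*(z + 1)*(z - 2)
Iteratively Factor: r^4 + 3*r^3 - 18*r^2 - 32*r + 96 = (r - 3)*(r^3 + 6*r^2 - 32) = (r - 3)*(r + 4)*(r^2 + 2*r - 8) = (r - 3)*(r + 4)^2*(r - 2)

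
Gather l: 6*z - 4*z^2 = -4*z^2 + 6*z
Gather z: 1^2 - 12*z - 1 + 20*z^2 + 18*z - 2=20*z^2 + 6*z - 2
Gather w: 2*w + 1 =2*w + 1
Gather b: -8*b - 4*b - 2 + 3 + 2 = 3 - 12*b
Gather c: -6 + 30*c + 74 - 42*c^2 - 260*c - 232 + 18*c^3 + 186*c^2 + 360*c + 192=18*c^3 + 144*c^2 + 130*c + 28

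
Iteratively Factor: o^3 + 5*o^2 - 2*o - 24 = (o + 3)*(o^2 + 2*o - 8) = (o + 3)*(o + 4)*(o - 2)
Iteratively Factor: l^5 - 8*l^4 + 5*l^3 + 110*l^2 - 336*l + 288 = (l - 3)*(l^4 - 5*l^3 - 10*l^2 + 80*l - 96) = (l - 3)*(l - 2)*(l^3 - 3*l^2 - 16*l + 48) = (l - 3)*(l - 2)*(l + 4)*(l^2 - 7*l + 12) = (l - 4)*(l - 3)*(l - 2)*(l + 4)*(l - 3)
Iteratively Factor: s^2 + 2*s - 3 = (s - 1)*(s + 3)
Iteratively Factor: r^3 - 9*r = (r - 3)*(r^2 + 3*r) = (r - 3)*(r + 3)*(r)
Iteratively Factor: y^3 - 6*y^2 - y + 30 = (y - 3)*(y^2 - 3*y - 10) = (y - 5)*(y - 3)*(y + 2)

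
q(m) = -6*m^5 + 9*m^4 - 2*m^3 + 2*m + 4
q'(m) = -30*m^4 + 36*m^3 - 6*m^2 + 2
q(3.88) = -3341.41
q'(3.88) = -4784.58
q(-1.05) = 22.81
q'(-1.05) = -82.75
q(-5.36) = 34274.31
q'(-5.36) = -30475.74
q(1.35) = 4.77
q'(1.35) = -20.01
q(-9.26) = 476260.67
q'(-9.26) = -249676.83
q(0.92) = 6.78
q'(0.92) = 3.46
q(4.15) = -4846.82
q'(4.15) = -6426.73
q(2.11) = -83.11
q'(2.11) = -281.17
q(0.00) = 4.00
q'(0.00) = 2.00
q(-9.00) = 414787.00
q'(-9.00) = -223558.00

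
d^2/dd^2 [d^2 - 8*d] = 2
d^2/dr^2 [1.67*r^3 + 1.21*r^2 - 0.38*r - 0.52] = 10.02*r + 2.42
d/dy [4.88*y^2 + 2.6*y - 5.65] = 9.76*y + 2.6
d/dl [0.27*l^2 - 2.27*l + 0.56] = 0.54*l - 2.27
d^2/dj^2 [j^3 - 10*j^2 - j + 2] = 6*j - 20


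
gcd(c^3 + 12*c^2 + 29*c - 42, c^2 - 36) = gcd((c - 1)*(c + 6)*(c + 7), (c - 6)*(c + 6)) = c + 6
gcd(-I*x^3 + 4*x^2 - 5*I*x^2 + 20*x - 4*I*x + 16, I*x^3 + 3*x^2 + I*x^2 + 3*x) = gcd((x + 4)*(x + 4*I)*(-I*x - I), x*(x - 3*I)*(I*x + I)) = x + 1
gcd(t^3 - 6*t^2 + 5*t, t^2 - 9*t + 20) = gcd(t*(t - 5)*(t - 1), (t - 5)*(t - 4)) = t - 5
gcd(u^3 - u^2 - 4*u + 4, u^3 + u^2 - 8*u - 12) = u + 2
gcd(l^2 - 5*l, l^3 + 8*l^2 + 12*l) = l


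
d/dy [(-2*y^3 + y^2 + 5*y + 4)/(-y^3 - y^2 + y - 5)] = (3*y^4 + 6*y^3 + 48*y^2 - 2*y - 29)/(y^6 + 2*y^5 - y^4 + 8*y^3 + 11*y^2 - 10*y + 25)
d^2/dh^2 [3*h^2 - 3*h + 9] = 6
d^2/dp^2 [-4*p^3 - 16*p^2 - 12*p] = -24*p - 32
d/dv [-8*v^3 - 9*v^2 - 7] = 6*v*(-4*v - 3)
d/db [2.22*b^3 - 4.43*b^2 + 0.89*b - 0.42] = 6.66*b^2 - 8.86*b + 0.89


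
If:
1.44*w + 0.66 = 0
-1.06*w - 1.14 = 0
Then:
No Solution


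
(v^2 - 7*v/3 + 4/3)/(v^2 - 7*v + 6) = (v - 4/3)/(v - 6)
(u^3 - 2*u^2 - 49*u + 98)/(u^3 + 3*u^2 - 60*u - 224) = (u^2 - 9*u + 14)/(u^2 - 4*u - 32)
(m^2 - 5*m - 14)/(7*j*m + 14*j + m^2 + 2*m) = (m - 7)/(7*j + m)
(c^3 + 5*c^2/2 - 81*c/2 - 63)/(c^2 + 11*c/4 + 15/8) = 4*(c^2 + c - 42)/(4*c + 5)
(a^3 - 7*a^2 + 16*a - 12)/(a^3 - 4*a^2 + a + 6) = (a - 2)/(a + 1)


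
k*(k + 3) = k^2 + 3*k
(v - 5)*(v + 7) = v^2 + 2*v - 35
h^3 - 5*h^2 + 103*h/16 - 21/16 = (h - 3)*(h - 7/4)*(h - 1/4)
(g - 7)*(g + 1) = g^2 - 6*g - 7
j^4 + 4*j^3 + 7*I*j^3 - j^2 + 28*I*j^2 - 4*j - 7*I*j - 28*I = (j + 4)*(j + 7*I)*(-I*j + I)*(I*j + I)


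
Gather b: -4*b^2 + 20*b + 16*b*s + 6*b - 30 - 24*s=-4*b^2 + b*(16*s + 26) - 24*s - 30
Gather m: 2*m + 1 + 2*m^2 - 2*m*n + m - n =2*m^2 + m*(3 - 2*n) - n + 1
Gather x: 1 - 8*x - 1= -8*x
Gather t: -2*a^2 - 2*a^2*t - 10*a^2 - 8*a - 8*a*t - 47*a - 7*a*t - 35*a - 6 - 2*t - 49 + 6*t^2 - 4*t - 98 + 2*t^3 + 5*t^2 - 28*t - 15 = -12*a^2 - 90*a + 2*t^3 + 11*t^2 + t*(-2*a^2 - 15*a - 34) - 168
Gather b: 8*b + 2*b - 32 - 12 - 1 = 10*b - 45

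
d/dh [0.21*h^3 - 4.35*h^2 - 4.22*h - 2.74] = 0.63*h^2 - 8.7*h - 4.22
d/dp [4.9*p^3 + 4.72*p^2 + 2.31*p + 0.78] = 14.7*p^2 + 9.44*p + 2.31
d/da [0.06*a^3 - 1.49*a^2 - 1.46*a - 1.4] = 0.18*a^2 - 2.98*a - 1.46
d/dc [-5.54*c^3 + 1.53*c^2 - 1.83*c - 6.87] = -16.62*c^2 + 3.06*c - 1.83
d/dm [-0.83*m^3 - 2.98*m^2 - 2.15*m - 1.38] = -2.49*m^2 - 5.96*m - 2.15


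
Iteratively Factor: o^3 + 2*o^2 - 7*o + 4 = (o - 1)*(o^2 + 3*o - 4) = (o - 1)*(o + 4)*(o - 1)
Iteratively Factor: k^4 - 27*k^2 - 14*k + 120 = (k + 4)*(k^3 - 4*k^2 - 11*k + 30) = (k + 3)*(k + 4)*(k^2 - 7*k + 10) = (k - 5)*(k + 3)*(k + 4)*(k - 2)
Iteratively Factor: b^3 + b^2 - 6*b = (b + 3)*(b^2 - 2*b) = (b - 2)*(b + 3)*(b)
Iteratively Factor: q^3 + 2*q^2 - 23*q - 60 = (q + 3)*(q^2 - q - 20) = (q - 5)*(q + 3)*(q + 4)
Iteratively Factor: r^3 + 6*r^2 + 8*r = (r)*(r^2 + 6*r + 8) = r*(r + 2)*(r + 4)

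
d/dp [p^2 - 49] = 2*p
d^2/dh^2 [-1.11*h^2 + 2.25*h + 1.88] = -2.22000000000000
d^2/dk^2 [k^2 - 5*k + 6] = 2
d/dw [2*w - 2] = 2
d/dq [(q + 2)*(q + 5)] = 2*q + 7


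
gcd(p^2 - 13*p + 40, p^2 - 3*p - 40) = p - 8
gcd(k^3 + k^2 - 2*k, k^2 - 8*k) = k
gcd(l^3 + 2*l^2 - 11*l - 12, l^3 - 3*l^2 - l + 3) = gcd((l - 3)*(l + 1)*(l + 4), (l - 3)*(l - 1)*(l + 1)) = l^2 - 2*l - 3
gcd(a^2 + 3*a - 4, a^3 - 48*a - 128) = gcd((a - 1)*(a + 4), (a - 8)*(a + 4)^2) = a + 4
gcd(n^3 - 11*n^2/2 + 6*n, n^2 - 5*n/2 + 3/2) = n - 3/2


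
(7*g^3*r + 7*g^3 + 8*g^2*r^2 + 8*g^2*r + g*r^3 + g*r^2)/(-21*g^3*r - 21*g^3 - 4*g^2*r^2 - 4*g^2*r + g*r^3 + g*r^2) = (7*g^2 + 8*g*r + r^2)/(-21*g^2 - 4*g*r + r^2)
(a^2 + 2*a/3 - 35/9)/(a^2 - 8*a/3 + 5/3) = (a + 7/3)/(a - 1)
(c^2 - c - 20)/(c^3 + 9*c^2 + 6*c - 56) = (c - 5)/(c^2 + 5*c - 14)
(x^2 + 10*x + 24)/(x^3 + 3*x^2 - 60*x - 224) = (x + 6)/(x^2 - x - 56)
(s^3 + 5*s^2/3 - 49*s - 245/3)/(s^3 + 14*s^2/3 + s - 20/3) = (s^2 - 49)/(s^2 + 3*s - 4)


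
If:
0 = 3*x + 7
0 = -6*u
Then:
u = 0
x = -7/3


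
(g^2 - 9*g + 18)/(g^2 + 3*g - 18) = (g - 6)/(g + 6)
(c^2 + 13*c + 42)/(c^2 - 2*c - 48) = (c + 7)/(c - 8)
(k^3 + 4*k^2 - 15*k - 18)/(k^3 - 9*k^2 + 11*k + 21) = (k + 6)/(k - 7)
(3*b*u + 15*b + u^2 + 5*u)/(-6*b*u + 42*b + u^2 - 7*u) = (3*b*u + 15*b + u^2 + 5*u)/(-6*b*u + 42*b + u^2 - 7*u)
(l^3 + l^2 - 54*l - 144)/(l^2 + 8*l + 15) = (l^2 - 2*l - 48)/(l + 5)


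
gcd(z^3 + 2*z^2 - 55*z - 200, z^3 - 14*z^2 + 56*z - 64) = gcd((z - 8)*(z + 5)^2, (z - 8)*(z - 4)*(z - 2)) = z - 8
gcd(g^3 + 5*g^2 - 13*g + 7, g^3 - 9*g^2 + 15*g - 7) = g^2 - 2*g + 1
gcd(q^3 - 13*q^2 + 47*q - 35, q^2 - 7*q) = q - 7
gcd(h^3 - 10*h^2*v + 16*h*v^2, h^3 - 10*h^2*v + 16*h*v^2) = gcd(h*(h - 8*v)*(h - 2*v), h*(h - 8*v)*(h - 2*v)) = h^3 - 10*h^2*v + 16*h*v^2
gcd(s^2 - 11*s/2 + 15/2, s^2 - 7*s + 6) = 1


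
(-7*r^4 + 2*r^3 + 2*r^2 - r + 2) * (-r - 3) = 7*r^5 + 19*r^4 - 8*r^3 - 5*r^2 + r - 6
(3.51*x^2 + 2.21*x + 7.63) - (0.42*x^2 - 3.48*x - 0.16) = 3.09*x^2 + 5.69*x + 7.79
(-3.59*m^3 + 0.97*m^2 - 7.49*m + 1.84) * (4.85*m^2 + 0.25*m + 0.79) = -17.4115*m^5 + 3.807*m^4 - 38.9201*m^3 + 7.8178*m^2 - 5.4571*m + 1.4536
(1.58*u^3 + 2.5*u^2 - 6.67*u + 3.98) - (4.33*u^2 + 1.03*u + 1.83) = 1.58*u^3 - 1.83*u^2 - 7.7*u + 2.15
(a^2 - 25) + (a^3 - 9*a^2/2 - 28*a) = a^3 - 7*a^2/2 - 28*a - 25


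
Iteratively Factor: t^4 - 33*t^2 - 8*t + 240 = (t - 5)*(t^3 + 5*t^2 - 8*t - 48) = (t - 5)*(t - 3)*(t^2 + 8*t + 16) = (t - 5)*(t - 3)*(t + 4)*(t + 4)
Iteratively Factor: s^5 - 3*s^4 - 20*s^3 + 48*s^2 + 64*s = (s + 1)*(s^4 - 4*s^3 - 16*s^2 + 64*s) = s*(s + 1)*(s^3 - 4*s^2 - 16*s + 64) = s*(s - 4)*(s + 1)*(s^2 - 16) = s*(s - 4)*(s + 1)*(s + 4)*(s - 4)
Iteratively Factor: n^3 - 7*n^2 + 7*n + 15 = (n - 3)*(n^2 - 4*n - 5) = (n - 5)*(n - 3)*(n + 1)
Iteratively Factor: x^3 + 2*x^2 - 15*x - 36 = (x + 3)*(x^2 - x - 12) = (x + 3)^2*(x - 4)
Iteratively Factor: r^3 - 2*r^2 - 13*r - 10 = (r - 5)*(r^2 + 3*r + 2) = (r - 5)*(r + 2)*(r + 1)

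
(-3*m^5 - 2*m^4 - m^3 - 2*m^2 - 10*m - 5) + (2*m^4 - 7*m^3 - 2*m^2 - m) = -3*m^5 - 8*m^3 - 4*m^2 - 11*m - 5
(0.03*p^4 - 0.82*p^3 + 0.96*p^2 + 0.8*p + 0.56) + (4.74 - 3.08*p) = 0.03*p^4 - 0.82*p^3 + 0.96*p^2 - 2.28*p + 5.3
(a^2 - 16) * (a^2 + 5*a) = a^4 + 5*a^3 - 16*a^2 - 80*a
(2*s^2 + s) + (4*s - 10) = 2*s^2 + 5*s - 10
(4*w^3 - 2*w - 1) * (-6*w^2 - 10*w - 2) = -24*w^5 - 40*w^4 + 4*w^3 + 26*w^2 + 14*w + 2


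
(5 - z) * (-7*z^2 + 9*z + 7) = 7*z^3 - 44*z^2 + 38*z + 35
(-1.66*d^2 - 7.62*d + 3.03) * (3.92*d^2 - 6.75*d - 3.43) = -6.5072*d^4 - 18.6654*d^3 + 69.0064*d^2 + 5.6841*d - 10.3929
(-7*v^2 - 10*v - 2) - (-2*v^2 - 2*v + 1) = -5*v^2 - 8*v - 3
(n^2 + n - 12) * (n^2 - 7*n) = n^4 - 6*n^3 - 19*n^2 + 84*n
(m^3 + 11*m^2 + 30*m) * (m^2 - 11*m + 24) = m^5 - 67*m^3 - 66*m^2 + 720*m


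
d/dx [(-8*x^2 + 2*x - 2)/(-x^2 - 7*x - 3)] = 2*(29*x^2 + 22*x - 10)/(x^4 + 14*x^3 + 55*x^2 + 42*x + 9)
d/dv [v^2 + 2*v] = 2*v + 2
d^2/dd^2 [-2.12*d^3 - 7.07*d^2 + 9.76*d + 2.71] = -12.72*d - 14.14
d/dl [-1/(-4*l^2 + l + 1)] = (1 - 8*l)/(-4*l^2 + l + 1)^2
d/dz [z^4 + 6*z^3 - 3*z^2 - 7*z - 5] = 4*z^3 + 18*z^2 - 6*z - 7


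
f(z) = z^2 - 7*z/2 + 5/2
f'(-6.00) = -15.50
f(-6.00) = 59.50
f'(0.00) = -3.50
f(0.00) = 2.50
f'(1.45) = -0.60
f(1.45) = -0.47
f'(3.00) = 2.50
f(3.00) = 1.00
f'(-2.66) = -8.82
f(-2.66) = 18.89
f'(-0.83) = -5.16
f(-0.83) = 6.09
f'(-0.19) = -3.88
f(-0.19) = 3.20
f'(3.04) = 2.58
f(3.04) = 1.10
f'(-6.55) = -16.60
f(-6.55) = 68.33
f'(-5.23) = -13.96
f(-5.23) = 48.16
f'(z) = 2*z - 7/2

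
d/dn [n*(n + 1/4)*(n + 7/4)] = 3*n^2 + 4*n + 7/16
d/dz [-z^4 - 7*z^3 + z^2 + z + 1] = -4*z^3 - 21*z^2 + 2*z + 1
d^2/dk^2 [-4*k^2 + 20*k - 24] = -8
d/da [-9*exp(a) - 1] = -9*exp(a)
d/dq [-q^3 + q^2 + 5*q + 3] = -3*q^2 + 2*q + 5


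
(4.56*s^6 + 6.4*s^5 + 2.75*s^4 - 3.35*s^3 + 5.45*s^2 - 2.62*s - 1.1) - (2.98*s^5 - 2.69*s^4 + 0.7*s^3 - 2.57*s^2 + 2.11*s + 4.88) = 4.56*s^6 + 3.42*s^5 + 5.44*s^4 - 4.05*s^3 + 8.02*s^2 - 4.73*s - 5.98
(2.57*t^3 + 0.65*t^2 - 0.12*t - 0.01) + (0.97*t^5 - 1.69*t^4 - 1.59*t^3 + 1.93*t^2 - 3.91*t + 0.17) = 0.97*t^5 - 1.69*t^4 + 0.98*t^3 + 2.58*t^2 - 4.03*t + 0.16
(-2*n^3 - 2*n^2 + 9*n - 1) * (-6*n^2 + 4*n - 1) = 12*n^5 + 4*n^4 - 60*n^3 + 44*n^2 - 13*n + 1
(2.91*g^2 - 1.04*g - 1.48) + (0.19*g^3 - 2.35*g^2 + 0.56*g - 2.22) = 0.19*g^3 + 0.56*g^2 - 0.48*g - 3.7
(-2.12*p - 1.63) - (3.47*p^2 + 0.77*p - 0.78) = -3.47*p^2 - 2.89*p - 0.85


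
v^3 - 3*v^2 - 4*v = v*(v - 4)*(v + 1)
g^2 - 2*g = g*(g - 2)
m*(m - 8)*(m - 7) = m^3 - 15*m^2 + 56*m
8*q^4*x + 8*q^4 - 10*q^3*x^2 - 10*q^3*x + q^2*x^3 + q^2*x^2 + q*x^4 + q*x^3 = (-2*q + x)*(-q + x)*(4*q + x)*(q*x + q)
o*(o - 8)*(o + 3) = o^3 - 5*o^2 - 24*o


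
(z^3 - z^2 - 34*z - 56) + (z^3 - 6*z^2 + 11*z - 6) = 2*z^3 - 7*z^2 - 23*z - 62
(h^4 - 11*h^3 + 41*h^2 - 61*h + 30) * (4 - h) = -h^5 + 15*h^4 - 85*h^3 + 225*h^2 - 274*h + 120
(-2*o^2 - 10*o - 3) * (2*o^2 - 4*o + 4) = -4*o^4 - 12*o^3 + 26*o^2 - 28*o - 12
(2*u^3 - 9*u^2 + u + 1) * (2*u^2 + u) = 4*u^5 - 16*u^4 - 7*u^3 + 3*u^2 + u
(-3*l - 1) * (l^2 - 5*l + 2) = -3*l^3 + 14*l^2 - l - 2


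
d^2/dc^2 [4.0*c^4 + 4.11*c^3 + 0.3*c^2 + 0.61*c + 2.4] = 48.0*c^2 + 24.66*c + 0.6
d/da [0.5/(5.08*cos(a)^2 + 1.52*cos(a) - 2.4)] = (5.08*cos(a) + 0.76)*sin(a)/(5.08*cos(a)^2 + 1.52*cos(a) - 2.4)^2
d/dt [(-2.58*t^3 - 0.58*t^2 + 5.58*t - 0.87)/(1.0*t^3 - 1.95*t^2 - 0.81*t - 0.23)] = (5.611*t^4 - 6.9804*t^3 + 15.741*t^2 - 3.1262*t - 1.9881)/(1.0*t^6 - 3.9*t^5 + 2.1825*t^4 + 2.699*t^3 + 1.5531*t^2 + 0.3726*t + 0.0529)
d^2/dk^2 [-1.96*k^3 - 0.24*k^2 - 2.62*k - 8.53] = -11.76*k - 0.48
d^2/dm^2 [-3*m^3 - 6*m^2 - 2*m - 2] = -18*m - 12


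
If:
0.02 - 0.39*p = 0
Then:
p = 0.05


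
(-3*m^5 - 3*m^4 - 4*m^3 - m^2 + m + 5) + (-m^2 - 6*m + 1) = -3*m^5 - 3*m^4 - 4*m^3 - 2*m^2 - 5*m + 6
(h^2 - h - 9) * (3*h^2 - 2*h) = 3*h^4 - 5*h^3 - 25*h^2 + 18*h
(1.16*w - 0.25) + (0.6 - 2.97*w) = 0.35 - 1.81*w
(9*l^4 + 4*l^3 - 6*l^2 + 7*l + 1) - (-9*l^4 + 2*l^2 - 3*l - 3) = 18*l^4 + 4*l^3 - 8*l^2 + 10*l + 4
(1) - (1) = 0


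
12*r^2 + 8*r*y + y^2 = (2*r + y)*(6*r + y)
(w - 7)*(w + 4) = w^2 - 3*w - 28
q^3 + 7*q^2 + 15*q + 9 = (q + 1)*(q + 3)^2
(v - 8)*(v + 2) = v^2 - 6*v - 16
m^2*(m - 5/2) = m^3 - 5*m^2/2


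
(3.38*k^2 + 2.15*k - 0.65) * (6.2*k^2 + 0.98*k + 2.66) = 20.956*k^4 + 16.6424*k^3 + 7.0678*k^2 + 5.082*k - 1.729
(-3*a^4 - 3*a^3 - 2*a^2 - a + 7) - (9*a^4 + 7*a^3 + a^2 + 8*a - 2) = -12*a^4 - 10*a^3 - 3*a^2 - 9*a + 9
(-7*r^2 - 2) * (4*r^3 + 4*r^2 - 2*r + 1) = -28*r^5 - 28*r^4 + 6*r^3 - 15*r^2 + 4*r - 2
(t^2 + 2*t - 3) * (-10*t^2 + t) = -10*t^4 - 19*t^3 + 32*t^2 - 3*t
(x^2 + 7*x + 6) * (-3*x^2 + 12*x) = -3*x^4 - 9*x^3 + 66*x^2 + 72*x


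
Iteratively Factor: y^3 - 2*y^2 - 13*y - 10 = (y + 2)*(y^2 - 4*y - 5) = (y - 5)*(y + 2)*(y + 1)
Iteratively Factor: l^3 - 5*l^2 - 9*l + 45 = (l - 5)*(l^2 - 9) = (l - 5)*(l - 3)*(l + 3)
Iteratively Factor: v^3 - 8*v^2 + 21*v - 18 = (v - 3)*(v^2 - 5*v + 6) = (v - 3)*(v - 2)*(v - 3)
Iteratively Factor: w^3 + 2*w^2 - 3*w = (w)*(w^2 + 2*w - 3) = w*(w - 1)*(w + 3)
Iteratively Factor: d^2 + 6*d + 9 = (d + 3)*(d + 3)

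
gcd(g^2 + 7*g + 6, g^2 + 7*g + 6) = g^2 + 7*g + 6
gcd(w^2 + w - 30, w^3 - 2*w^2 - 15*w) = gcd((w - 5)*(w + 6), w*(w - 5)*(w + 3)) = w - 5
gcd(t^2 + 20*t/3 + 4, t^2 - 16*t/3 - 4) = t + 2/3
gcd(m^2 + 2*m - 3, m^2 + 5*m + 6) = m + 3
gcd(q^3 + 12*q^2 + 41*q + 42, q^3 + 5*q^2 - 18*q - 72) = q + 3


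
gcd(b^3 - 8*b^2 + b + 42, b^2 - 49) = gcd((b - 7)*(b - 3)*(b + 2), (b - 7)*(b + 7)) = b - 7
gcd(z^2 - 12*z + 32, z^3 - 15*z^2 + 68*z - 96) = z^2 - 12*z + 32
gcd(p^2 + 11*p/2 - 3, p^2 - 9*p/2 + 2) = p - 1/2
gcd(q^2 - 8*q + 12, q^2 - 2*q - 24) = q - 6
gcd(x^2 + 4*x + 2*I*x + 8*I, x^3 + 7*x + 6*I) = x + 2*I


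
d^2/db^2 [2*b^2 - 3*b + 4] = 4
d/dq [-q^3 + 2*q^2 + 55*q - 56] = -3*q^2 + 4*q + 55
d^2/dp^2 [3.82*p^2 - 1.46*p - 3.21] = 7.64000000000000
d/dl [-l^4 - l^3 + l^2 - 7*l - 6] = -4*l^3 - 3*l^2 + 2*l - 7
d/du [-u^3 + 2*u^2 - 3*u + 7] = -3*u^2 + 4*u - 3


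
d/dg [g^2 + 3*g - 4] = 2*g + 3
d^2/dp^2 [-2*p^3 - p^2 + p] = -12*p - 2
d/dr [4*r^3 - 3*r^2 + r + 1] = 12*r^2 - 6*r + 1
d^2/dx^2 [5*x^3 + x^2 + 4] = 30*x + 2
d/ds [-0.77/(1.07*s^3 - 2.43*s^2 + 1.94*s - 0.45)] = (2.4717*s^2 - 3.7422*s + 1.4938)/(1.07*s^3 - 2.43*s^2 + 1.94*s - 0.45)^2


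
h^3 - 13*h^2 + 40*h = h*(h - 8)*(h - 5)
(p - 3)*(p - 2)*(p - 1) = p^3 - 6*p^2 + 11*p - 6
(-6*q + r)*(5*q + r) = -30*q^2 - q*r + r^2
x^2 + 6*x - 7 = (x - 1)*(x + 7)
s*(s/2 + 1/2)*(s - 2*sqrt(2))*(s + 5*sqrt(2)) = s^4/2 + s^3/2 + 3*sqrt(2)*s^3/2 - 10*s^2 + 3*sqrt(2)*s^2/2 - 10*s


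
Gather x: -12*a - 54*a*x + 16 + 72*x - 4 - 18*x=-12*a + x*(54 - 54*a) + 12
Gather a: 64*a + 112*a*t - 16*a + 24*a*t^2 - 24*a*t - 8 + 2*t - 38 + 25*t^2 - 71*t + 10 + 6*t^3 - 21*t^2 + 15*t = a*(24*t^2 + 88*t + 48) + 6*t^3 + 4*t^2 - 54*t - 36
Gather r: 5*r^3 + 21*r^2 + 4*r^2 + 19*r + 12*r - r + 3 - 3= 5*r^3 + 25*r^2 + 30*r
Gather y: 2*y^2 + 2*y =2*y^2 + 2*y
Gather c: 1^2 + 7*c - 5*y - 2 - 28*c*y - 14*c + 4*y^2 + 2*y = c*(-28*y - 7) + 4*y^2 - 3*y - 1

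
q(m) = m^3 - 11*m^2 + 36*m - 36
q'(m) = 3*m^2 - 22*m + 36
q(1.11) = -8.23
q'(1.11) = 15.28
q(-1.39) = -109.98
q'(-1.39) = 72.38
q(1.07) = -8.85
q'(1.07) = 15.89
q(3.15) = -0.49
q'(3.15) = -3.53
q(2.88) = 0.33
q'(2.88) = -2.48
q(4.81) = -6.05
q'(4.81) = -0.41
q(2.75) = 0.61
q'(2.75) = -1.81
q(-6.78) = -1097.40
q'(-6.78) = 323.07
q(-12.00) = -3780.00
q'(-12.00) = 732.00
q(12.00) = 540.00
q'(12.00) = 204.00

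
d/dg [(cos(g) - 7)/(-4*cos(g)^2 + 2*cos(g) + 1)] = (-4*cos(g)^2 + 56*cos(g) - 15)*sin(g)/(4*sin(g)^2 + 2*cos(g) - 3)^2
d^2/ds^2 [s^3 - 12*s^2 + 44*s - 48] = 6*s - 24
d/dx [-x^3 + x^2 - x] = -3*x^2 + 2*x - 1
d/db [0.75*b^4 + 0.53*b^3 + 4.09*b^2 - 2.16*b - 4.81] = 3.0*b^3 + 1.59*b^2 + 8.18*b - 2.16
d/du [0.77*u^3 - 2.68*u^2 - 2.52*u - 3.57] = 2.31*u^2 - 5.36*u - 2.52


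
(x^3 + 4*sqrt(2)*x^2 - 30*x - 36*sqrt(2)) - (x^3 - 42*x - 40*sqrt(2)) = 4*sqrt(2)*x^2 + 12*x + 4*sqrt(2)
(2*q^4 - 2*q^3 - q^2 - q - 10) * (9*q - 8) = 18*q^5 - 34*q^4 + 7*q^3 - q^2 - 82*q + 80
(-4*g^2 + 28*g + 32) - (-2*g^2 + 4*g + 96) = -2*g^2 + 24*g - 64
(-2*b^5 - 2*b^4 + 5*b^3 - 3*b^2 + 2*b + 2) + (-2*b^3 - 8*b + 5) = -2*b^5 - 2*b^4 + 3*b^3 - 3*b^2 - 6*b + 7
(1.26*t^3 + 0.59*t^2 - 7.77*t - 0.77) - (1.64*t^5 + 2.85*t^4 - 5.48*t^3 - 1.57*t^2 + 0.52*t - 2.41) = -1.64*t^5 - 2.85*t^4 + 6.74*t^3 + 2.16*t^2 - 8.29*t + 1.64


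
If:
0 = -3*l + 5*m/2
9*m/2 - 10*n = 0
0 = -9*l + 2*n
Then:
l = 0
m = 0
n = 0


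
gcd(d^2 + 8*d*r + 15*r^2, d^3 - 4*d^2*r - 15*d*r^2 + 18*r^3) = d + 3*r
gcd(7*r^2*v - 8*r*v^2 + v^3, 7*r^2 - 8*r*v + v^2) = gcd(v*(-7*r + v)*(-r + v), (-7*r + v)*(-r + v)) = 7*r^2 - 8*r*v + v^2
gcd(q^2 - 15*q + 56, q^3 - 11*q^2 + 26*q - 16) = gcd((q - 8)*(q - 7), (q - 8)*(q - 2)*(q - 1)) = q - 8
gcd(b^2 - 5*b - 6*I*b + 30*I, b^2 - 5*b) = b - 5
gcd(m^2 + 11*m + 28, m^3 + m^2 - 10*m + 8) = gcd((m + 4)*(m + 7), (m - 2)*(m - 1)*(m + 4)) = m + 4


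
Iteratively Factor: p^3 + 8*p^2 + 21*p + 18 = (p + 3)*(p^2 + 5*p + 6) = (p + 3)^2*(p + 2)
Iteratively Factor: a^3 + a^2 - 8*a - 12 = (a + 2)*(a^2 - a - 6) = (a + 2)^2*(a - 3)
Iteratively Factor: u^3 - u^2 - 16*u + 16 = (u - 4)*(u^2 + 3*u - 4) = (u - 4)*(u + 4)*(u - 1)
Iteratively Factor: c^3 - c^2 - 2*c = (c + 1)*(c^2 - 2*c) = c*(c + 1)*(c - 2)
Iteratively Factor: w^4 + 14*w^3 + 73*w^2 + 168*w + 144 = (w + 3)*(w^3 + 11*w^2 + 40*w + 48) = (w + 3)*(w + 4)*(w^2 + 7*w + 12) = (w + 3)*(w + 4)^2*(w + 3)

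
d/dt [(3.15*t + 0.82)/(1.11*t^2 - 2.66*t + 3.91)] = (-3.4965*t^2 - 1.8204*t + 14.4977)/(1.2321*t^4 - 5.9052*t^3 + 15.7558*t^2 - 20.8012*t + 15.2881)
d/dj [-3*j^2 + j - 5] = 1 - 6*j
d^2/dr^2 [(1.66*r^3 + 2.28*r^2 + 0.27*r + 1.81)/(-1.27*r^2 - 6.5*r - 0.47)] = (-3.5527136788005e-15*r^5 - 5.6843418860808e-14*r^4 - 101.516458*r^3 - 39.778302*r^2 - 90.882486*r - 150.141826)/(2.048383*r^6 + 31.45155*r^5 + 163.246689*r^4 + 297.9041*r^3 + 60.414129*r^2 + 4.30755*r + 0.103823)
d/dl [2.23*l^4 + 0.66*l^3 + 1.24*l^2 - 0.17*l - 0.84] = 8.92*l^3 + 1.98*l^2 + 2.48*l - 0.17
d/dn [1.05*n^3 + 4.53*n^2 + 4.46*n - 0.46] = 3.15*n^2 + 9.06*n + 4.46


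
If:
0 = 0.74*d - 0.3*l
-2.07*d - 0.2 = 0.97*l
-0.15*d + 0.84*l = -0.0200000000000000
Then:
No Solution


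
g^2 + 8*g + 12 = (g + 2)*(g + 6)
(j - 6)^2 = j^2 - 12*j + 36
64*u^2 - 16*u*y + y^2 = (-8*u + y)^2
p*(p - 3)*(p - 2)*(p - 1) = p^4 - 6*p^3 + 11*p^2 - 6*p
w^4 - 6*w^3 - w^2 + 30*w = w*(w - 5)*(w - 3)*(w + 2)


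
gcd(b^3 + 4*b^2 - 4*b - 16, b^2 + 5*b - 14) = b - 2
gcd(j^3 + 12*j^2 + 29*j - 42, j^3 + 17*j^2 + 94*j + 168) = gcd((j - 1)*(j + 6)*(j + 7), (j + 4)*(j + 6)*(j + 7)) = j^2 + 13*j + 42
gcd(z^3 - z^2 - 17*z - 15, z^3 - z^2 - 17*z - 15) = z^3 - z^2 - 17*z - 15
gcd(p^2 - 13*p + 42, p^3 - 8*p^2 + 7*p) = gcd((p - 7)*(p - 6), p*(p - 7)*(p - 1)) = p - 7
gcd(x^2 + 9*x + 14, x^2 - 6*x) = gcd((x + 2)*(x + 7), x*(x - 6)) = 1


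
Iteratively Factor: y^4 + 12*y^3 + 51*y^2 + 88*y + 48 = (y + 3)*(y^3 + 9*y^2 + 24*y + 16) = (y + 1)*(y + 3)*(y^2 + 8*y + 16) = (y + 1)*(y + 3)*(y + 4)*(y + 4)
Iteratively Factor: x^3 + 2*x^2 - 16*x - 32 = (x - 4)*(x^2 + 6*x + 8) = (x - 4)*(x + 4)*(x + 2)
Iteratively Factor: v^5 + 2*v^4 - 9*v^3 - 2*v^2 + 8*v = (v + 4)*(v^4 - 2*v^3 - v^2 + 2*v) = (v + 1)*(v + 4)*(v^3 - 3*v^2 + 2*v) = (v - 1)*(v + 1)*(v + 4)*(v^2 - 2*v) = v*(v - 1)*(v + 1)*(v + 4)*(v - 2)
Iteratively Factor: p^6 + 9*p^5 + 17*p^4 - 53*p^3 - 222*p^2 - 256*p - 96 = (p + 4)*(p^5 + 5*p^4 - 3*p^3 - 41*p^2 - 58*p - 24) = (p + 4)^2*(p^4 + p^3 - 7*p^2 - 13*p - 6) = (p - 3)*(p + 4)^2*(p^3 + 4*p^2 + 5*p + 2) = (p - 3)*(p + 1)*(p + 4)^2*(p^2 + 3*p + 2) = (p - 3)*(p + 1)^2*(p + 4)^2*(p + 2)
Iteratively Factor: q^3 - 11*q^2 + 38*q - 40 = (q - 5)*(q^2 - 6*q + 8) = (q - 5)*(q - 4)*(q - 2)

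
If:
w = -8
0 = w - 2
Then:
No Solution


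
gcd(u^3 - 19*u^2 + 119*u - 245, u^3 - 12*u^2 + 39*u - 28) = u - 7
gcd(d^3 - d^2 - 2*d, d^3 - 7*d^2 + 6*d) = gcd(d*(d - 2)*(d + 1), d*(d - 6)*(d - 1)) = d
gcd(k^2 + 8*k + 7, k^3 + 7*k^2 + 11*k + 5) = k + 1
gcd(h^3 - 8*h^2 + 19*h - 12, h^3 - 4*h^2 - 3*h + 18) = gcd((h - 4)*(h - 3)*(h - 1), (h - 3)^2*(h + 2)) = h - 3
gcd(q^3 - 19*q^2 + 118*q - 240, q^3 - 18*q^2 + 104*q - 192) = q^2 - 14*q + 48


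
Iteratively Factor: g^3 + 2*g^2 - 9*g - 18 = (g - 3)*(g^2 + 5*g + 6) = (g - 3)*(g + 3)*(g + 2)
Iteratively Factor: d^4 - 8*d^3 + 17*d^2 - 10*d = (d - 2)*(d^3 - 6*d^2 + 5*d) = d*(d - 2)*(d^2 - 6*d + 5) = d*(d - 5)*(d - 2)*(d - 1)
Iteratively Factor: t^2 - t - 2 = (t + 1)*(t - 2)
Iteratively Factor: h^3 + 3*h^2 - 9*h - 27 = (h + 3)*(h^2 - 9) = (h + 3)^2*(h - 3)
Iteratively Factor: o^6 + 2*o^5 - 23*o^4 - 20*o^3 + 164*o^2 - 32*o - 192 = (o - 2)*(o^5 + 4*o^4 - 15*o^3 - 50*o^2 + 64*o + 96) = (o - 3)*(o - 2)*(o^4 + 7*o^3 + 6*o^2 - 32*o - 32) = (o - 3)*(o - 2)^2*(o^3 + 9*o^2 + 24*o + 16) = (o - 3)*(o - 2)^2*(o + 1)*(o^2 + 8*o + 16) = (o - 3)*(o - 2)^2*(o + 1)*(o + 4)*(o + 4)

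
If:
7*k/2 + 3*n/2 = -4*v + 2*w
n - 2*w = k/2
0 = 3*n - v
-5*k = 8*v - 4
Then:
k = -100/67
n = 32/67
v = 96/67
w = 41/67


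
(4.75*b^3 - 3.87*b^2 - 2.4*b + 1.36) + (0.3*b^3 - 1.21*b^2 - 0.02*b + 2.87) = 5.05*b^3 - 5.08*b^2 - 2.42*b + 4.23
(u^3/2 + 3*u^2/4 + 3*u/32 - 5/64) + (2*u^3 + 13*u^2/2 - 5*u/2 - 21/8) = 5*u^3/2 + 29*u^2/4 - 77*u/32 - 173/64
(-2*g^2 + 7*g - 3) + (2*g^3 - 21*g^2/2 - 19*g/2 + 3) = 2*g^3 - 25*g^2/2 - 5*g/2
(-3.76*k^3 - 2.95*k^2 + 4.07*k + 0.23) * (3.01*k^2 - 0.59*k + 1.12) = -11.3176*k^5 - 6.6611*k^4 + 9.78*k^3 - 5.013*k^2 + 4.4227*k + 0.2576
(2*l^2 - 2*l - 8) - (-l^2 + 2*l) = 3*l^2 - 4*l - 8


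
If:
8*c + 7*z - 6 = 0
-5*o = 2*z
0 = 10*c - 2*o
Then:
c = -4/53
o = -20/53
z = 50/53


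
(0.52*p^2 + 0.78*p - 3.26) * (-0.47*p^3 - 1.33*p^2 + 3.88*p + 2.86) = -0.2444*p^5 - 1.0582*p^4 + 2.5124*p^3 + 8.8494*p^2 - 10.418*p - 9.3236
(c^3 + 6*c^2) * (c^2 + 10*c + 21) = c^5 + 16*c^4 + 81*c^3 + 126*c^2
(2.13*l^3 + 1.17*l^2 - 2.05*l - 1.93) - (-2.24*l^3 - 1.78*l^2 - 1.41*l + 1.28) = 4.37*l^3 + 2.95*l^2 - 0.64*l - 3.21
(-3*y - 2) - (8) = -3*y - 10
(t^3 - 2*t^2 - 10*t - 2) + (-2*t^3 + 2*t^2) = -t^3 - 10*t - 2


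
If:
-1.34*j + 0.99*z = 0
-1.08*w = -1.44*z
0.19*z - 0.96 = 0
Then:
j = 3.73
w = 6.74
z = 5.05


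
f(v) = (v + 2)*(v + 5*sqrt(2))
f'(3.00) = 15.07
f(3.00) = 50.36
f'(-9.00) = -8.93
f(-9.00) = 13.50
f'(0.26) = 9.59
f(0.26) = 16.57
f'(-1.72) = 5.63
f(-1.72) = 1.50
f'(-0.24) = 8.59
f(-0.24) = 12.02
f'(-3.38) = 2.31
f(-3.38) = -5.09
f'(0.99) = 11.05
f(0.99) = 24.10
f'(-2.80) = 3.47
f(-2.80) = -3.42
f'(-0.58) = 7.91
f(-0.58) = 9.22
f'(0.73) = 10.53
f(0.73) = 21.30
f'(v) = 2*v + 2 + 5*sqrt(2)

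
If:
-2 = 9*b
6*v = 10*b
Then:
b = -2/9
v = -10/27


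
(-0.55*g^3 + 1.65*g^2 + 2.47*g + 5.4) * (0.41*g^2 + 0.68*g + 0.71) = -0.2255*g^5 + 0.3025*g^4 + 1.7442*g^3 + 5.0651*g^2 + 5.4257*g + 3.834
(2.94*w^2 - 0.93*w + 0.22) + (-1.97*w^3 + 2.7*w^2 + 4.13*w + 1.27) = -1.97*w^3 + 5.64*w^2 + 3.2*w + 1.49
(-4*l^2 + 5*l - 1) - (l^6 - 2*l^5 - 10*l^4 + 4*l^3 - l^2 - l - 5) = -l^6 + 2*l^5 + 10*l^4 - 4*l^3 - 3*l^2 + 6*l + 4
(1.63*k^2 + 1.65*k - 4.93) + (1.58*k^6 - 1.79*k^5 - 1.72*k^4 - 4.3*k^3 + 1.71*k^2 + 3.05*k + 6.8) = 1.58*k^6 - 1.79*k^5 - 1.72*k^4 - 4.3*k^3 + 3.34*k^2 + 4.7*k + 1.87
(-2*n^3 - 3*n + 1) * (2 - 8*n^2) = 16*n^5 + 20*n^3 - 8*n^2 - 6*n + 2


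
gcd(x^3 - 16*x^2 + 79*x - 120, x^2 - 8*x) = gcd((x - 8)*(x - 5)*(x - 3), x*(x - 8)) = x - 8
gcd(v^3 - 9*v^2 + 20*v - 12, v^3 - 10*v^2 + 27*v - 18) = v^2 - 7*v + 6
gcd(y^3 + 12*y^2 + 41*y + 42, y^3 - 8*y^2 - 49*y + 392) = y + 7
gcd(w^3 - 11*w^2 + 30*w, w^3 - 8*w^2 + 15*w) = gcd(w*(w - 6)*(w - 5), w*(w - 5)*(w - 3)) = w^2 - 5*w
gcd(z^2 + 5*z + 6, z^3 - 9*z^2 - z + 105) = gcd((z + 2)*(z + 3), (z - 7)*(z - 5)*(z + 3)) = z + 3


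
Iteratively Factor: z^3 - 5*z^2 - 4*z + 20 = (z + 2)*(z^2 - 7*z + 10) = (z - 2)*(z + 2)*(z - 5)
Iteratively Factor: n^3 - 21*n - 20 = (n - 5)*(n^2 + 5*n + 4) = (n - 5)*(n + 4)*(n + 1)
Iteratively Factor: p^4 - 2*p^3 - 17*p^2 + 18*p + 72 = (p + 3)*(p^3 - 5*p^2 - 2*p + 24) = (p - 3)*(p + 3)*(p^2 - 2*p - 8) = (p - 3)*(p + 2)*(p + 3)*(p - 4)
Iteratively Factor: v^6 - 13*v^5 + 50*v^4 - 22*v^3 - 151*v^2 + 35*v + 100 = (v - 5)*(v^5 - 8*v^4 + 10*v^3 + 28*v^2 - 11*v - 20) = (v - 5)*(v + 1)*(v^4 - 9*v^3 + 19*v^2 + 9*v - 20) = (v - 5)*(v - 1)*(v + 1)*(v^3 - 8*v^2 + 11*v + 20) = (v - 5)^2*(v - 1)*(v + 1)*(v^2 - 3*v - 4) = (v - 5)^2*(v - 1)*(v + 1)^2*(v - 4)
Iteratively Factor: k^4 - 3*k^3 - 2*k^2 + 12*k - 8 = (k - 2)*(k^3 - k^2 - 4*k + 4) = (k - 2)*(k + 2)*(k^2 - 3*k + 2) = (k - 2)^2*(k + 2)*(k - 1)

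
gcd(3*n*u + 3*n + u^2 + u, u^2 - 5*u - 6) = u + 1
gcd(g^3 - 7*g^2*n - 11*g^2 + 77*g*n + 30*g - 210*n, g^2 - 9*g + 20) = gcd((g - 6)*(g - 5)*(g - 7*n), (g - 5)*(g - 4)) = g - 5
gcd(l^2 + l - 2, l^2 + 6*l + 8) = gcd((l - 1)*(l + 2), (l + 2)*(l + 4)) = l + 2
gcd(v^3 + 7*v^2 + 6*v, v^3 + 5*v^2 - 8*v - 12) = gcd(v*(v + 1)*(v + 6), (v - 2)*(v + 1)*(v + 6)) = v^2 + 7*v + 6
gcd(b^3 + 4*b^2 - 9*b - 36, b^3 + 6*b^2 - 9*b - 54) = b^2 - 9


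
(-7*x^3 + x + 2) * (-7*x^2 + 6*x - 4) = 49*x^5 - 42*x^4 + 21*x^3 - 8*x^2 + 8*x - 8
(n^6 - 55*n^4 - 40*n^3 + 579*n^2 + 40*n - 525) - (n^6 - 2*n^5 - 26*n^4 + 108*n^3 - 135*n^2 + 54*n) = 2*n^5 - 29*n^4 - 148*n^3 + 714*n^2 - 14*n - 525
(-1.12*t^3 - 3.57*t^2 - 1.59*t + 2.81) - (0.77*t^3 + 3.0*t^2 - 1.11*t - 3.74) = -1.89*t^3 - 6.57*t^2 - 0.48*t + 6.55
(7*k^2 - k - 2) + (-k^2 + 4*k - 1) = 6*k^2 + 3*k - 3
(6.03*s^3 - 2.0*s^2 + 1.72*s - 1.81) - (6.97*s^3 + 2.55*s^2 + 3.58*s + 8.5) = -0.94*s^3 - 4.55*s^2 - 1.86*s - 10.31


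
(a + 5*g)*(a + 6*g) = a^2 + 11*a*g + 30*g^2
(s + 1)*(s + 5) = s^2 + 6*s + 5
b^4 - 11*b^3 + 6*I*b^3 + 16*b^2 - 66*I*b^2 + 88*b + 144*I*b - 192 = (b - 8)*(b - 3)*(b + 2*I)*(b + 4*I)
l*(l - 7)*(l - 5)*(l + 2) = l^4 - 10*l^3 + 11*l^2 + 70*l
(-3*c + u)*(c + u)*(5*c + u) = -15*c^3 - 13*c^2*u + 3*c*u^2 + u^3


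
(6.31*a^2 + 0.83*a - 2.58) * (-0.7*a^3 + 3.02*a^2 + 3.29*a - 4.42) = -4.417*a^5 + 18.4752*a^4 + 25.0725*a^3 - 32.9511*a^2 - 12.1568*a + 11.4036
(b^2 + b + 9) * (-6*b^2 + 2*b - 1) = -6*b^4 - 4*b^3 - 53*b^2 + 17*b - 9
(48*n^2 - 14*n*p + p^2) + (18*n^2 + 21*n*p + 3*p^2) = 66*n^2 + 7*n*p + 4*p^2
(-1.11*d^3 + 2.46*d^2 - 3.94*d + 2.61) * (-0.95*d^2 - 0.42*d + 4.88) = 1.0545*d^5 - 1.8708*d^4 - 2.707*d^3 + 11.1801*d^2 - 20.3234*d + 12.7368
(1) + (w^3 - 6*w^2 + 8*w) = w^3 - 6*w^2 + 8*w + 1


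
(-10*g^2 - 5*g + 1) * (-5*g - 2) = 50*g^3 + 45*g^2 + 5*g - 2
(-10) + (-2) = -12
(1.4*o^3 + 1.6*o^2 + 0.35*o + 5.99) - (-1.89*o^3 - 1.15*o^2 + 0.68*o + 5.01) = 3.29*o^3 + 2.75*o^2 - 0.33*o + 0.98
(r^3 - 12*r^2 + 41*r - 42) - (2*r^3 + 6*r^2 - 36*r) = -r^3 - 18*r^2 + 77*r - 42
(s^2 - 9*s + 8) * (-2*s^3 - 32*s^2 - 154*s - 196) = -2*s^5 - 14*s^4 + 118*s^3 + 934*s^2 + 532*s - 1568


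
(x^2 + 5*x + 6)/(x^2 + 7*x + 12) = (x + 2)/(x + 4)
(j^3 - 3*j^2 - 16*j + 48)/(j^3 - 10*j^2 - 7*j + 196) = (j^2 - 7*j + 12)/(j^2 - 14*j + 49)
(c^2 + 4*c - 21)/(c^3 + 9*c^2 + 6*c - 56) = (c - 3)/(c^2 + 2*c - 8)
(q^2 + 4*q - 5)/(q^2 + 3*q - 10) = (q - 1)/(q - 2)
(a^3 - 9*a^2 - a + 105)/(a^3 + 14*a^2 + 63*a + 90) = (a^2 - 12*a + 35)/(a^2 + 11*a + 30)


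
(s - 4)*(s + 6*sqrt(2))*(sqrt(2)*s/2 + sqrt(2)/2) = sqrt(2)*s^3/2 - 3*sqrt(2)*s^2/2 + 6*s^2 - 18*s - 2*sqrt(2)*s - 24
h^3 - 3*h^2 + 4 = (h - 2)^2*(h + 1)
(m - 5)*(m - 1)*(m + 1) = m^3 - 5*m^2 - m + 5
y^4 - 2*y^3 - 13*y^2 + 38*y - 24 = (y - 3)*(y - 2)*(y - 1)*(y + 4)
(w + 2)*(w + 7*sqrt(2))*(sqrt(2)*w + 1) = sqrt(2)*w^3 + 2*sqrt(2)*w^2 + 15*w^2 + 7*sqrt(2)*w + 30*w + 14*sqrt(2)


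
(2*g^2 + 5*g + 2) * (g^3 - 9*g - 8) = 2*g^5 + 5*g^4 - 16*g^3 - 61*g^2 - 58*g - 16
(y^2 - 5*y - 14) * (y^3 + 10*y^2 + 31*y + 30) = y^5 + 5*y^4 - 33*y^3 - 265*y^2 - 584*y - 420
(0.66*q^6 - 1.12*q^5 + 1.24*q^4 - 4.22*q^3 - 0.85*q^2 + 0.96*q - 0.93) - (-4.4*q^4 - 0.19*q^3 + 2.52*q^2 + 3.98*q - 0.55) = 0.66*q^6 - 1.12*q^5 + 5.64*q^4 - 4.03*q^3 - 3.37*q^2 - 3.02*q - 0.38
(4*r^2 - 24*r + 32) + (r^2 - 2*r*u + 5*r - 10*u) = 5*r^2 - 2*r*u - 19*r - 10*u + 32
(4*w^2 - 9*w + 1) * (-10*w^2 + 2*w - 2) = -40*w^4 + 98*w^3 - 36*w^2 + 20*w - 2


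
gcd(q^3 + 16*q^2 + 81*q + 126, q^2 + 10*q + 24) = q + 6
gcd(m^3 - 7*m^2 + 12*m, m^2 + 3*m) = m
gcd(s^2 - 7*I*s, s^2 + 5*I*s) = s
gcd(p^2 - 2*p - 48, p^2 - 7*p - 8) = p - 8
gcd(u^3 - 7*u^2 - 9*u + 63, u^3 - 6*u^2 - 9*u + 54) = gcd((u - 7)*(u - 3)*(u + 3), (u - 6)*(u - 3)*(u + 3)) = u^2 - 9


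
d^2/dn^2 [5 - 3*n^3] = -18*n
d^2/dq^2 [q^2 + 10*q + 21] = 2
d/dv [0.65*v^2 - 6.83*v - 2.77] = 1.3*v - 6.83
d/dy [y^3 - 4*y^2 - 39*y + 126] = 3*y^2 - 8*y - 39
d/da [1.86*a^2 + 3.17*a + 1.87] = 3.72*a + 3.17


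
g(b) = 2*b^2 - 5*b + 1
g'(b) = 4*b - 5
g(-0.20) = 2.08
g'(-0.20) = -5.80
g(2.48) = 0.90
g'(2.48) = 4.92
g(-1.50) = 13.00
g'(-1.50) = -11.00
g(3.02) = 4.14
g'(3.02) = 7.08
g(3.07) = 4.50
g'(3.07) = 7.28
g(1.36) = -2.10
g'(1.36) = 0.44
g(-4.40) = 61.72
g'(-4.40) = -22.60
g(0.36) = -0.54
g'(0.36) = -3.56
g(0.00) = 1.00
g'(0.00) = -5.00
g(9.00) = 118.00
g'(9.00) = 31.00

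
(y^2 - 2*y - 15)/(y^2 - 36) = (y^2 - 2*y - 15)/(y^2 - 36)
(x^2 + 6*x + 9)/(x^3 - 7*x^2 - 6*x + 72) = (x + 3)/(x^2 - 10*x + 24)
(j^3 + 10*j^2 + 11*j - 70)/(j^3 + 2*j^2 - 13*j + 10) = (j + 7)/(j - 1)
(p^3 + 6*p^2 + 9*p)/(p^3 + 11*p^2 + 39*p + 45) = p/(p + 5)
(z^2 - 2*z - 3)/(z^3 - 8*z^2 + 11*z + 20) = (z - 3)/(z^2 - 9*z + 20)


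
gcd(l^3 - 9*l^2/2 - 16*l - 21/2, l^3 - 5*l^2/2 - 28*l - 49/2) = l^2 - 6*l - 7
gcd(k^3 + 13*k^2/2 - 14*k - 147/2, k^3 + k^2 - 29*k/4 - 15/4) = k + 3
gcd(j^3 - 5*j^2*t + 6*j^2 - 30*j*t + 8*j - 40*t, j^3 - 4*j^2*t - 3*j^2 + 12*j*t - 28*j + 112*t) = j + 4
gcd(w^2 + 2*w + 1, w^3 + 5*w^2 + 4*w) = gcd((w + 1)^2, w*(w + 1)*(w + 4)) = w + 1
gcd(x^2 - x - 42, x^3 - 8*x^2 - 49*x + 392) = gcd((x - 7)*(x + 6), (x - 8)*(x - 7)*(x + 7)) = x - 7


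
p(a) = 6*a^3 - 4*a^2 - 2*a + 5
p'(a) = 18*a^2 - 8*a - 2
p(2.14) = 41.20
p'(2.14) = 63.31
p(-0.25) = 5.16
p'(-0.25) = 1.12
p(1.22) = 7.50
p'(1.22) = 15.03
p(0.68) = 3.68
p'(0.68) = 0.88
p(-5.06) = -864.62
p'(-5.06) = 499.34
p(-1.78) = -37.95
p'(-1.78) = 69.27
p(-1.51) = -21.76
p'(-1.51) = 51.12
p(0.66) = 3.66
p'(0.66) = 0.56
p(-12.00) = -10915.00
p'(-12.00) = 2686.00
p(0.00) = 5.00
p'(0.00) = -2.00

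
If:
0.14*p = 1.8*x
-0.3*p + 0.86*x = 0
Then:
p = 0.00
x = 0.00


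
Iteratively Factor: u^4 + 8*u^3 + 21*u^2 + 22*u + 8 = (u + 1)*(u^3 + 7*u^2 + 14*u + 8) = (u + 1)^2*(u^2 + 6*u + 8) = (u + 1)^2*(u + 4)*(u + 2)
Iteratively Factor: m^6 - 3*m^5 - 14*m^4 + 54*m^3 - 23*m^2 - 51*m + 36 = (m - 1)*(m^5 - 2*m^4 - 16*m^3 + 38*m^2 + 15*m - 36) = (m - 3)*(m - 1)*(m^4 + m^3 - 13*m^2 - m + 12) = (m - 3)*(m - 1)*(m + 1)*(m^3 - 13*m + 12) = (m - 3)*(m - 1)*(m + 1)*(m + 4)*(m^2 - 4*m + 3) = (m - 3)^2*(m - 1)*(m + 1)*(m + 4)*(m - 1)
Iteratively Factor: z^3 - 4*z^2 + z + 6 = (z + 1)*(z^2 - 5*z + 6) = (z - 3)*(z + 1)*(z - 2)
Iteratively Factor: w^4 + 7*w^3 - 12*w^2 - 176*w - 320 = (w - 5)*(w^3 + 12*w^2 + 48*w + 64) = (w - 5)*(w + 4)*(w^2 + 8*w + 16) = (w - 5)*(w + 4)^2*(w + 4)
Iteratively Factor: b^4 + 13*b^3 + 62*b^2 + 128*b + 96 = (b + 4)*(b^3 + 9*b^2 + 26*b + 24) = (b + 4)^2*(b^2 + 5*b + 6) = (b + 2)*(b + 4)^2*(b + 3)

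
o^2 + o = o*(o + 1)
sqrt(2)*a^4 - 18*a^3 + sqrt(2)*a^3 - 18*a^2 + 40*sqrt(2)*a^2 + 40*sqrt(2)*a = a*(a - 5*sqrt(2))*(a - 4*sqrt(2))*(sqrt(2)*a + sqrt(2))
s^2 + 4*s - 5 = (s - 1)*(s + 5)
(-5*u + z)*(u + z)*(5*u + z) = -25*u^3 - 25*u^2*z + u*z^2 + z^3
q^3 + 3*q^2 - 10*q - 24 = (q - 3)*(q + 2)*(q + 4)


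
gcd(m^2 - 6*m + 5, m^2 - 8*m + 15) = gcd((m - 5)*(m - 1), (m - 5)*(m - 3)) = m - 5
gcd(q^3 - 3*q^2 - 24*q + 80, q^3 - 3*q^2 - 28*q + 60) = q + 5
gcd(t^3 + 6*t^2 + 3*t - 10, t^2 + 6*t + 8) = t + 2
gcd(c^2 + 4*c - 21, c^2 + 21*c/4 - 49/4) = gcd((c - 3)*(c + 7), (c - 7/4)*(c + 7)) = c + 7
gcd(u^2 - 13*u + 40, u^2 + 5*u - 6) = 1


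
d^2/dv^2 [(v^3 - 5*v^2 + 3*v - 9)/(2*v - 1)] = 2*(4*v^3 - 6*v^2 + 3*v - 35)/(8*v^3 - 12*v^2 + 6*v - 1)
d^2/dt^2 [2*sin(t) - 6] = -2*sin(t)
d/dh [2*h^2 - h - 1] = 4*h - 1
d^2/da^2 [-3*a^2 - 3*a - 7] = -6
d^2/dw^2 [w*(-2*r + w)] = 2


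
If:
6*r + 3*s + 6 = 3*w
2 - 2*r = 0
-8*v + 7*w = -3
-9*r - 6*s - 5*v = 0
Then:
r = 1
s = -227/83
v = 123/83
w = 105/83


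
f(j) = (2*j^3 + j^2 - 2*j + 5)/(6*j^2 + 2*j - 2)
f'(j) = (-12*j - 2)*(2*j^3 + j^2 - 2*j + 5)/(6*j^2 + 2*j - 2)^2 + 1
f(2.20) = 0.85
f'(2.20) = 0.23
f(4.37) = 1.50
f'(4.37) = 0.33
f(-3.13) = -0.80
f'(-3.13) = 0.44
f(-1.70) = 0.12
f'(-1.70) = 1.19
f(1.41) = 0.77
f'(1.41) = -0.14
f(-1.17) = 1.42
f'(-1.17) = 5.42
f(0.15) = -3.02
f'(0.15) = -6.34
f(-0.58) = -5.35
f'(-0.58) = 24.24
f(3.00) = 1.07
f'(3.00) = 0.30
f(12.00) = 4.04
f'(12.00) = 0.33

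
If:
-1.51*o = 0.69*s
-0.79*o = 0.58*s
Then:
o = 0.00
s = 0.00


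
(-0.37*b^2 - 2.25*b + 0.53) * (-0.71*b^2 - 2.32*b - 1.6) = 0.2627*b^4 + 2.4559*b^3 + 5.4357*b^2 + 2.3704*b - 0.848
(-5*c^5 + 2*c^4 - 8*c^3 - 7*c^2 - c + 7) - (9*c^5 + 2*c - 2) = -14*c^5 + 2*c^4 - 8*c^3 - 7*c^2 - 3*c + 9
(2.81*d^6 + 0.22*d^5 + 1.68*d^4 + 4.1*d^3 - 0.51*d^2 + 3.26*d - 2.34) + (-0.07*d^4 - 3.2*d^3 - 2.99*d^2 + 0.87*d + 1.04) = 2.81*d^6 + 0.22*d^5 + 1.61*d^4 + 0.899999999999999*d^3 - 3.5*d^2 + 4.13*d - 1.3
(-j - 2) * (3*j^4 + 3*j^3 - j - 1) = -3*j^5 - 9*j^4 - 6*j^3 + j^2 + 3*j + 2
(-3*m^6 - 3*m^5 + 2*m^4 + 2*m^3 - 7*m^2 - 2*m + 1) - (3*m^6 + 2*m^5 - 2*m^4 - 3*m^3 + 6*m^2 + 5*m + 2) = -6*m^6 - 5*m^5 + 4*m^4 + 5*m^3 - 13*m^2 - 7*m - 1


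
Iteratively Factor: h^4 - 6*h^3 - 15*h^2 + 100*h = (h + 4)*(h^3 - 10*h^2 + 25*h) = (h - 5)*(h + 4)*(h^2 - 5*h) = h*(h - 5)*(h + 4)*(h - 5)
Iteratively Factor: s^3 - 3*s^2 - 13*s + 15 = (s - 5)*(s^2 + 2*s - 3) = (s - 5)*(s - 1)*(s + 3)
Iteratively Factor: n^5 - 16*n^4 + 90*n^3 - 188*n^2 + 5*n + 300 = (n - 5)*(n^4 - 11*n^3 + 35*n^2 - 13*n - 60) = (n - 5)*(n + 1)*(n^3 - 12*n^2 + 47*n - 60) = (n - 5)^2*(n + 1)*(n^2 - 7*n + 12) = (n - 5)^2*(n - 3)*(n + 1)*(n - 4)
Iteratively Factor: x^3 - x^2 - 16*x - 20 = (x + 2)*(x^2 - 3*x - 10) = (x - 5)*(x + 2)*(x + 2)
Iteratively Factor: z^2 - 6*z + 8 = (z - 4)*(z - 2)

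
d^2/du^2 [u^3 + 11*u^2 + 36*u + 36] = 6*u + 22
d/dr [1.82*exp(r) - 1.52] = 1.82*exp(r)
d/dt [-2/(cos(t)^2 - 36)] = -4*sin(t)*cos(t)/(cos(t)^2 - 36)^2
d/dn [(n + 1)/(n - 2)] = -3/(n - 2)^2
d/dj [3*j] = 3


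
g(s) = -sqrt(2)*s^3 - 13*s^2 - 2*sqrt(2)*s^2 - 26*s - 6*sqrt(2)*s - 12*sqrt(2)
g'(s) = -3*sqrt(2)*s^2 - 26*s - 4*sqrt(2)*s - 26 - 6*sqrt(2)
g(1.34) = -95.01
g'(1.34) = -84.52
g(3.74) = -441.33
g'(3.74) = -212.23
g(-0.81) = 1.33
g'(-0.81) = -11.63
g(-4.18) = -46.10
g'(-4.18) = 23.71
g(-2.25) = -3.40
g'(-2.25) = 15.26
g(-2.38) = -5.49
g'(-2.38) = 16.83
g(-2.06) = -0.74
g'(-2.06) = 12.72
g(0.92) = -63.20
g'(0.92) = -67.20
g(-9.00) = 42.26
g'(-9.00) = -93.23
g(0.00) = -16.97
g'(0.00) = -34.49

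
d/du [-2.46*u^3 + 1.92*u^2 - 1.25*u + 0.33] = -7.38*u^2 + 3.84*u - 1.25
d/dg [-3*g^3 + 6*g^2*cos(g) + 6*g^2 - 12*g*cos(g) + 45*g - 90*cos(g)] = -6*g^2*sin(g) - 9*g^2 + 12*sqrt(2)*g*sin(g + pi/4) + 12*g + 90*sin(g) - 12*cos(g) + 45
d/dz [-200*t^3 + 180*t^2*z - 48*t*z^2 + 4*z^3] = 180*t^2 - 96*t*z + 12*z^2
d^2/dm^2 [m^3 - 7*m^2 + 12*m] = 6*m - 14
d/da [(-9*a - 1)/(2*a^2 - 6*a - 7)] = (18*a^2 + 4*a + 57)/(4*a^4 - 24*a^3 + 8*a^2 + 84*a + 49)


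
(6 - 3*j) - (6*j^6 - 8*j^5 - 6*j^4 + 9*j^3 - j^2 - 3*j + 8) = -6*j^6 + 8*j^5 + 6*j^4 - 9*j^3 + j^2 - 2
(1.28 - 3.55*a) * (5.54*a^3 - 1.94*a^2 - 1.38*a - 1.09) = -19.667*a^4 + 13.9782*a^3 + 2.4158*a^2 + 2.1031*a - 1.3952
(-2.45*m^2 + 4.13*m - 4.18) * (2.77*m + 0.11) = -6.7865*m^3 + 11.1706*m^2 - 11.1243*m - 0.4598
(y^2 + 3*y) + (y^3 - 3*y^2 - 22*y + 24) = y^3 - 2*y^2 - 19*y + 24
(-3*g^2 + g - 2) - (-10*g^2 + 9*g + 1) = 7*g^2 - 8*g - 3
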